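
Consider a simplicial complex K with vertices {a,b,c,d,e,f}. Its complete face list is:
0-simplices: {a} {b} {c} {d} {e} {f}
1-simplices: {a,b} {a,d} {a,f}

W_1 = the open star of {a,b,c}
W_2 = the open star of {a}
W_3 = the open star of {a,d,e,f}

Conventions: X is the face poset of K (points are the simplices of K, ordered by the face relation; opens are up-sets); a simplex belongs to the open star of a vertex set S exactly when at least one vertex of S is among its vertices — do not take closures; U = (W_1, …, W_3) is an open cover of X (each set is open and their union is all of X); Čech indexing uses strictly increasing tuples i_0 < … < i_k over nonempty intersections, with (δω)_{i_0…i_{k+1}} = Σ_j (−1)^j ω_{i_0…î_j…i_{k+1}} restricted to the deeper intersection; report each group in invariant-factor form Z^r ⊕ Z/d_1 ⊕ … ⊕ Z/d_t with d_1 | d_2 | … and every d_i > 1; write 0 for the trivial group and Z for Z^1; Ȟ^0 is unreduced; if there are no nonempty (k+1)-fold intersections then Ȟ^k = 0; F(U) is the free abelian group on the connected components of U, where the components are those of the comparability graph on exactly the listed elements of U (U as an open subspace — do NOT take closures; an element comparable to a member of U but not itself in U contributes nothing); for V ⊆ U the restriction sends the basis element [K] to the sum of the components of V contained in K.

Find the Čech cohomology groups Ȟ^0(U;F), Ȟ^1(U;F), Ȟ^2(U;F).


Ȟ^0 = Z^3, Ȟ^1 = 0 and Ȟ^2 = 0

nerve of the cover:
  W1={{a},{b},{c},{a,b},{a,d},{a,f}} W2={{a},{a,b},{a,d},{a,f}} W3={{a},{d},{e},{f},{a,b},{a,d},{a,f}}
  W12={{a},{a,b},{a,d},{a,f}} W13={{a},{a,b},{a,d},{a,f}} W23={{a},{a,b},{a,d},{a,f}}
  W123={{a},{a,b},{a,d},{a,f}}
components per intersection:
  W1: {{a},{b},{a,b},{a,d},{a,f}} {{c}}
  W2: {{a},{a,b},{a,d},{a,f}}
  W3: {{a},{d},{f},{a,b},{a,d},{a,f}} {{e}}
  W12: {{a},{a,b},{a,d},{a,f}}
  W13: {{a},{a,b},{a,d},{a,f}}
  W23: {{a},{a,b},{a,d},{a,f}}
  W123: {{a},{a,b},{a,d},{a,f}}
C dims 5,3,1; δ0: rk 2, SNF 1^2; δ1: rk 1, SNF 1^1
Ȟ^0 = (5 − 2) − 0 = 3, so Ȟ^0 ≅ Z^3
Ȟ^1 = (3 − 1) − 2 = 0, so Ȟ^1 ≅ 0
Ȟ^2 = (1 − 0) − 1 = 0, so Ȟ^2 ≅ 0


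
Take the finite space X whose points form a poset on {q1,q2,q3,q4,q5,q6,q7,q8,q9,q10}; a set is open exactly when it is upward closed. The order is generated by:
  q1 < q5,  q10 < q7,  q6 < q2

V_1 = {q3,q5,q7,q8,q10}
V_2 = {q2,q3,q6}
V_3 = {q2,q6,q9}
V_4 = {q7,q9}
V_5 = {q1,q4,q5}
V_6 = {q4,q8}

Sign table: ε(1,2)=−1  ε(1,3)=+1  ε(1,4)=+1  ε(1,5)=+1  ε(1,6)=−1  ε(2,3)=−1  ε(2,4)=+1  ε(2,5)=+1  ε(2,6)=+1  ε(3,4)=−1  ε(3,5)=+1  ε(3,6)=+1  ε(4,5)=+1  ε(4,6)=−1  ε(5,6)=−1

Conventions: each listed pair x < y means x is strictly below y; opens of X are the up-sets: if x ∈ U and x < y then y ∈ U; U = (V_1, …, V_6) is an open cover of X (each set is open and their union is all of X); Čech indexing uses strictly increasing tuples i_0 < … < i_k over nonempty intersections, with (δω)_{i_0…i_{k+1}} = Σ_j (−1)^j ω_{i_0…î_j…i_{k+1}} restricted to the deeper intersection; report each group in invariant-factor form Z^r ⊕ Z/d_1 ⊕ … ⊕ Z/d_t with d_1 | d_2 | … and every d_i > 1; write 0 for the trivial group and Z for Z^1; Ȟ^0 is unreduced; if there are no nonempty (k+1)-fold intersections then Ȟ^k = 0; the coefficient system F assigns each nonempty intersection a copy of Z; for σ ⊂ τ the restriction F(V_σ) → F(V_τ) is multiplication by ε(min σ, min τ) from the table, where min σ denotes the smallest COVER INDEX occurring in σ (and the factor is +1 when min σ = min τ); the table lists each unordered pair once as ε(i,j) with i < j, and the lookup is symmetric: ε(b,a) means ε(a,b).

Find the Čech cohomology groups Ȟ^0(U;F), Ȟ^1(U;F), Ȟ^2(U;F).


nonempty intersections:
  V12={q3} V14={q7} V15={q5} V16={q8} V23={q2,q6} V34={q9} V56={q4}
C dims 6,7; δ0: rk 6, SNF 1^5·2
Ȟ^0: (6−6)−0=0 ⇒ 0
Ȟ^1: (7−0)−6=1 plus torsion [2] ⇒ Z ⊕ Z/2
Ȟ^2: (0−0)−0=0 ⇒ 0

Ȟ^0 ≅ 0, Ȟ^1 ≅ Z ⊕ Z/2, Ȟ^2 ≅ 0


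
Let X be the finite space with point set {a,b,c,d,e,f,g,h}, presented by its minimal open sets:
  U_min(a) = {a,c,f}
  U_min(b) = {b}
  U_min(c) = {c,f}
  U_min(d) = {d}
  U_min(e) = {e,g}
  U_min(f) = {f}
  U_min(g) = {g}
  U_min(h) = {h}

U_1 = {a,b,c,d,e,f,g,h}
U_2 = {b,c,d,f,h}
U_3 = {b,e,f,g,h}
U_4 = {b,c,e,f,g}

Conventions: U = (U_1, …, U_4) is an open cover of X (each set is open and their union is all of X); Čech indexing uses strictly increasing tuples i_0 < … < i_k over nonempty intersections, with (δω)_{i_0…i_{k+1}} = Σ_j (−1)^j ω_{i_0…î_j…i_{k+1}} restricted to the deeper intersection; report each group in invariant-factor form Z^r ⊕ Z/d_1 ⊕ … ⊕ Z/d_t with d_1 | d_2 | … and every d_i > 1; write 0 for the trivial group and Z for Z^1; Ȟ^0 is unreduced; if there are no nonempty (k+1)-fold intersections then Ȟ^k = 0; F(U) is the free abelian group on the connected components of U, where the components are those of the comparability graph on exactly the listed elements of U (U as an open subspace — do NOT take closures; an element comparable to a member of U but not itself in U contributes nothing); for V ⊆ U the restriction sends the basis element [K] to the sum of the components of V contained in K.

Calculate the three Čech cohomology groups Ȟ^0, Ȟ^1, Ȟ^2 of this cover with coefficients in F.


Ȟ^0 ≅ Z^5, Ȟ^1 ≅ 0, Ȟ^2 ≅ 0

cover nerve:
  U12={b,c,d,f,h} U13={b,e,f,g,h} U14={b,c,e,f,g} U23={b,f,h} U24={b,c,f} U34={b,e,f,g}
  U123={b,f,h} U124={b,c,f} U134={b,e,f,g} U234={b,f}
  U1234={b,f}
components per intersection:
  U1: {a,c,f} {b} {d} {e,g} {h}
  U2: {b} {c,f} {d} {h}
  U3: {b} {e,g} {f} {h}
  U4: {b} {c,f} {e,g}
  U12: {b} {c,f} {d} {h}
  U13: {b} {e,g} {f} {h}
  U14: {b} {c,f} {e,g}
  U23: {b} {f} {h}
  U24: {b} {c,f}
  U34: {b} {e,g} {f}
  U123: {b} {f} {h}
  U124: {b} {c,f}
  U134: {b} {e,g} {f}
  U234: {b} {f}
  U1234: {b} {f}
C dims 16,19,10,2; δ0: rk 11, SNF 1^11; δ1: rk 8, SNF 1^8; δ2: rk 2, SNF 1^2
Ȟ^0: (16−11)−0=5 ⇒ Z^5
Ȟ^1: (19−8)−11=0 ⇒ 0
Ȟ^2: (10−2)−8=0 ⇒ 0


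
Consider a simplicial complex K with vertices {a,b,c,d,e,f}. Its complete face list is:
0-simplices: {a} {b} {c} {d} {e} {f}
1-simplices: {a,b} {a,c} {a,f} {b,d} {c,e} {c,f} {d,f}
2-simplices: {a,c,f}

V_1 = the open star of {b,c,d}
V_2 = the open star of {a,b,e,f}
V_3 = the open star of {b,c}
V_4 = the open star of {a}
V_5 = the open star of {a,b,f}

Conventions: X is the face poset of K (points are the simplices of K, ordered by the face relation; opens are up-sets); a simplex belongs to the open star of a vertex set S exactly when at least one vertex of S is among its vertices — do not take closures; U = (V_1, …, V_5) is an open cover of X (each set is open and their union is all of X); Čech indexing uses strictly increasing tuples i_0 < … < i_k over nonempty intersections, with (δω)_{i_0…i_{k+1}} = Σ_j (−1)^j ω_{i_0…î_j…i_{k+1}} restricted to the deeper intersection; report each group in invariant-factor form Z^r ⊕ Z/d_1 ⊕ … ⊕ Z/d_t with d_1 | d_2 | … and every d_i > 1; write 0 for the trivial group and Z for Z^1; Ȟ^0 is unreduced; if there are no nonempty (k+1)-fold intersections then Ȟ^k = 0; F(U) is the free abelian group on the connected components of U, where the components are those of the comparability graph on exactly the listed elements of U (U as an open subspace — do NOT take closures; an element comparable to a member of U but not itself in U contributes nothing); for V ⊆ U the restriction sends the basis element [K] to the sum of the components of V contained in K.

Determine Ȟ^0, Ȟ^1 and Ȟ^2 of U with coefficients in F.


Ȟ^0 = Z,  Ȟ^1 = Z,  Ȟ^2 = 0

cover nerve:
  V1={{b},{c},{d},{a,b},{a,c},{b,d},{c,e},{c,f},{d,f},{a,c,f}} V2={{a},{b},{e},{f},{a,b},{a,c},{a,f},{b,d},{c,e},{c,f},{d,f},{a,c,f}} V3={{b},{c},{a,b},{a,c},{b,d},{c,e},{c,f},{a,c,f}} V4={{a},{a,b},{a,c},{a,f},{a,c,f}} V5={{a},{b},{f},{a,b},{a,c},{a,f},{b,d},{c,f},{d,f},{a,c,f}}
  V12={{b},{a,b},{a,c},{b,d},{c,e},{c,f},{d,f},{a,c,f}} V13={{b},{c},{a,b},{a,c},{b,d},{c,e},{c,f},{a,c,f}} V14={{a,b},{a,c},{a,c,f}} V15={{b},{a,b},{a,c},{b,d},{c,f},{d,f},{a,c,f}} V23={{b},{a,b},{a,c},{b,d},{c,e},{c,f},{a,c,f}} V24={{a},{a,b},{a,c},{a,f},{a,c,f}} V25={{a},{b},{f},{a,b},{a,c},{a,f},{b,d},{c,f},{d,f},{a,c,f}} V34={{a,b},{a,c},{a,c,f}} V35={{b},{a,b},{a,c},{b,d},{c,f},{a,c,f}} V45={{a},{a,b},{a,c},{a,f},{a,c,f}}
  V123={{b},{a,b},{a,c},{b,d},{c,e},{c,f},{a,c,f}} V124={{a,b},{a,c},{a,c,f}} V125={{b},{a,b},{a,c},{b,d},{c,f},{d,f},{a,c,f}} V134={{a,b},{a,c},{a,c,f}} V135={{b},{a,b},{a,c},{b,d},{c,f},{a,c,f}} V145={{a,b},{a,c},{a,c,f}} V234={{a,b},{a,c},{a,c,f}} V235={{b},{a,b},{a,c},{b,d},{c,f},{a,c,f}} V245={{a},{a,b},{a,c},{a,f},{a,c,f}} V345={{a,b},{a,c},{a,c,f}}
  V1234={{a,b},{a,c},{a,c,f}} V1235={{b},{a,b},{a,c},{b,d},{c,f},{a,c,f}} V1245={{a,b},{a,c},{a,c,f}} V1345={{a,b},{a,c},{a,c,f}} V2345={{a,b},{a,c},{a,c,f}}
  V12345={{a,b},{a,c},{a,c,f}}
components per intersection:
  V1: {{b},{d},{a,b},{b,d},{d,f}} {{c},{a,c},{c,e},{c,f},{a,c,f}}
  V2: {{a},{b},{f},{a,b},{a,c},{a,f},{b,d},{c,f},{d,f},{a,c,f}} {{e},{c,e}}
  V3: {{b},{a,b},{b,d}} {{c},{a,c},{c,e},{c,f},{a,c,f}}
  V4: {{a},{a,b},{a,c},{a,f},{a,c,f}}
  V5: {{a},{b},{f},{a,b},{a,c},{a,f},{b,d},{c,f},{d,f},{a,c,f}}
  V12: {{b},{a,b},{b,d}} {{a,c},{c,f},{a,c,f}} {{c,e}} {{d,f}}
  V13: {{b},{a,b},{b,d}} {{c},{a,c},{c,e},{c,f},{a,c,f}}
  V14: {{a,b}} {{a,c},{a,c,f}}
  V15: {{b},{a,b},{b,d}} {{a,c},{c,f},{a,c,f}} {{d,f}}
  V23: {{b},{a,b},{b,d}} {{a,c},{c,f},{a,c,f}} {{c,e}}
  V24: {{a},{a,b},{a,c},{a,f},{a,c,f}}
  V25: {{a},{b},{f},{a,b},{a,c},{a,f},{b,d},{c,f},{d,f},{a,c,f}}
  V34: {{a,b}} {{a,c},{a,c,f}}
  V35: {{b},{a,b},{b,d}} {{a,c},{c,f},{a,c,f}}
  V45: {{a},{a,b},{a,c},{a,f},{a,c,f}}
  V123: {{b},{a,b},{b,d}} {{a,c},{c,f},{a,c,f}} {{c,e}}
  V124: {{a,b}} {{a,c},{a,c,f}}
  V125: {{b},{a,b},{b,d}} {{a,c},{c,f},{a,c,f}} {{d,f}}
  V134: {{a,b}} {{a,c},{a,c,f}}
  V135: {{b},{a,b},{b,d}} {{a,c},{c,f},{a,c,f}}
  V145: {{a,b}} {{a,c},{a,c,f}}
  V234: {{a,b}} {{a,c},{a,c,f}}
  V235: {{b},{a,b},{b,d}} {{a,c},{c,f},{a,c,f}}
  V245: {{a},{a,b},{a,c},{a,f},{a,c,f}}
  V345: {{a,b}} {{a,c},{a,c,f}}
  V1234: {{a,b}} {{a,c},{a,c,f}}
  V1235: {{b},{a,b},{b,d}} {{a,c},{c,f},{a,c,f}}
  V1245: {{a,b}} {{a,c},{a,c,f}}
  V1345: {{a,b}} {{a,c},{a,c,f}}
  V2345: {{a,b}} {{a,c},{a,c,f}}
  V12345: {{a,b}} {{a,c},{a,c,f}}
C dims 8,21,21,10; δ0: rk 7, SNF 1^7; δ1: rk 13, SNF 1^13; δ2: rk 8, SNF 1^8
Ȟ^0: (8−7)−0=1 ⇒ Z
Ȟ^1: (21−13)−7=1 ⇒ Z
Ȟ^2: (21−8)−13=0 ⇒ 0


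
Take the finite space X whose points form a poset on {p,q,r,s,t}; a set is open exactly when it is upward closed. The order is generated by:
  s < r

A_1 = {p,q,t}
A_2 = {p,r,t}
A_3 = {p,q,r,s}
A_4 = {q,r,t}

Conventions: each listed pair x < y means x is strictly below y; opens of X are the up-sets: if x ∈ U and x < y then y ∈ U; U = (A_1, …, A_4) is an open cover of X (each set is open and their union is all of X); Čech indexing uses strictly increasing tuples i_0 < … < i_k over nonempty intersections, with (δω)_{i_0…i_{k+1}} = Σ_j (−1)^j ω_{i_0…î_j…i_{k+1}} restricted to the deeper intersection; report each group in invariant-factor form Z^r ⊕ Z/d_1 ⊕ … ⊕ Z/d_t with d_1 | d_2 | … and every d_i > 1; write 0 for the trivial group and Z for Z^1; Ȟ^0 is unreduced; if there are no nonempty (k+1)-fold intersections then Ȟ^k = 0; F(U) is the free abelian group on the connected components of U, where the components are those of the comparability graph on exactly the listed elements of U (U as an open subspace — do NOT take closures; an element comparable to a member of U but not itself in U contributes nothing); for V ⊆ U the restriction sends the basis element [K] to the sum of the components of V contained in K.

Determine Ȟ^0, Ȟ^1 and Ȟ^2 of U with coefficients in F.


Ȟ^0 = Z^4; Ȟ^1 = 0; Ȟ^2 = 0

nerve simplices:
  A12={p,t} A13={p,q} A14={q,t} A23={p,r} A24={r,t} A34={q,r}
  A123={p} A124={t} A134={q} A234={r}
components per intersection:
  A1: {p} {q} {t}
  A2: {p} {r} {t}
  A3: {p} {q} {r,s}
  A4: {q} {r} {t}
  A12: {p} {t}
  A13: {p} {q}
  A14: {q} {t}
  A23: {p} {r}
  A24: {r} {t}
  A34: {q} {r}
  A123: {p}
  A124: {t}
  A134: {q}
  A234: {r}
C dims 12,12,4; δ0: rk 8, SNF 1^8; δ1: rk 4, SNF 1^4
degree 0: 12−8−0 = 4 → Ȟ^0 ≅ Z^4
degree 1: 12−4−8 = 0 → Ȟ^1 ≅ 0
degree 2: 4−0−4 = 0 → Ȟ^2 ≅ 0


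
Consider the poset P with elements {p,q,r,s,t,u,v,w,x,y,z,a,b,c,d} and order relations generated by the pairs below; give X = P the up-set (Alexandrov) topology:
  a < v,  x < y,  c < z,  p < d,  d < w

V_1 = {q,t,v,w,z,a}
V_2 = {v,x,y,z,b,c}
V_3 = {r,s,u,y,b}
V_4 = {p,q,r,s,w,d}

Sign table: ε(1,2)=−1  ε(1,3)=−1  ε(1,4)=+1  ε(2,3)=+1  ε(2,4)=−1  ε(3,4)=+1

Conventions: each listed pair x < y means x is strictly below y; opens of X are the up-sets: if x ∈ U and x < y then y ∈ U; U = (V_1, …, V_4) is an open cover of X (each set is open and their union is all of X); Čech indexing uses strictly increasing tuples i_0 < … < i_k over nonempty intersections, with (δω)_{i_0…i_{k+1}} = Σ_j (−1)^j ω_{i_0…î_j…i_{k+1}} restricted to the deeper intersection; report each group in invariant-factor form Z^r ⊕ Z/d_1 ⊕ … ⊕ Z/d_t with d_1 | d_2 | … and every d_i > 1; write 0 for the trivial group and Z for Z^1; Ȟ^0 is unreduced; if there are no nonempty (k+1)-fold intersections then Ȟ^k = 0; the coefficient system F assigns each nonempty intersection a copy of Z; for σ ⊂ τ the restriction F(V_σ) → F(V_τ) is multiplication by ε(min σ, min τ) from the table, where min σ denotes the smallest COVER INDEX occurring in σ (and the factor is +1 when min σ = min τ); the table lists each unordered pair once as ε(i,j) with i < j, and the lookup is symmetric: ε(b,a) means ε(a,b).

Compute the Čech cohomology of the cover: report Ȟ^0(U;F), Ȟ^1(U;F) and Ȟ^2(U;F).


nonempty intersections:
  V12={v,z} V14={q,w} V23={y,b} V34={r,s}
C dims 4,4; δ0: rk 4, SNF 1^3·2
Ȟ^0: (4−4)−0=0 ⇒ 0
Ȟ^1: (4−0)−4=0 plus torsion [2] ⇒ Z/2
Ȟ^2: (0−0)−0=0 ⇒ 0

Ȟ^0 = 0; Ȟ^1 = Z/2; Ȟ^2 = 0


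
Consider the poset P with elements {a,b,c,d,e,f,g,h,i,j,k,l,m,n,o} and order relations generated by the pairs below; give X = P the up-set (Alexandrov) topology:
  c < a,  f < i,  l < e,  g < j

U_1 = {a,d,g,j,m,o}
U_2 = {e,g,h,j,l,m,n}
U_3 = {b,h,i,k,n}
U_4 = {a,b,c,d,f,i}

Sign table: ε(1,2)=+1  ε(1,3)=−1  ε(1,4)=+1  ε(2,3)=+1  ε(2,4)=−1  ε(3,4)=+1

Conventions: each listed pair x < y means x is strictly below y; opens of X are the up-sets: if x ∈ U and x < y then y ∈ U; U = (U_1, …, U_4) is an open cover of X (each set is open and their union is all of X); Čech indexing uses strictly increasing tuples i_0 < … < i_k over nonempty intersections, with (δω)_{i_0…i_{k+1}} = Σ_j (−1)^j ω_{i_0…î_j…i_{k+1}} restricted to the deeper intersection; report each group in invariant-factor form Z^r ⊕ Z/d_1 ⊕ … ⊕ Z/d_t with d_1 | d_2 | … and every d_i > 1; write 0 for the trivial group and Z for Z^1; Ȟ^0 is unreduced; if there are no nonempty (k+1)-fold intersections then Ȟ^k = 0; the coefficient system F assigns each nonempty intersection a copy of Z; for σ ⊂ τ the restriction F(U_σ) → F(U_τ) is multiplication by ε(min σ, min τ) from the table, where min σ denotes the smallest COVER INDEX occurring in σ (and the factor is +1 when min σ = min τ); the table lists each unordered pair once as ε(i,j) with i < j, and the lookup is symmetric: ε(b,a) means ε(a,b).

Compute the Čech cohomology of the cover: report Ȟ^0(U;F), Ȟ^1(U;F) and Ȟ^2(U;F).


nonempty overlaps:
  U12={g,j,m} U14={a,d} U23={h,n} U34={b,i}
C dims 4,4; δ0: rk 3, SNF 1^3
degree 0: 4−3−0 = 1 → Ȟ^0 ≅ Z
degree 1: 4−0−3 = 1 → Ȟ^1 ≅ Z
degree 2: 0−0−0 = 0 → Ȟ^2 ≅ 0

Ȟ^0 = Z,  Ȟ^1 = Z,  Ȟ^2 = 0


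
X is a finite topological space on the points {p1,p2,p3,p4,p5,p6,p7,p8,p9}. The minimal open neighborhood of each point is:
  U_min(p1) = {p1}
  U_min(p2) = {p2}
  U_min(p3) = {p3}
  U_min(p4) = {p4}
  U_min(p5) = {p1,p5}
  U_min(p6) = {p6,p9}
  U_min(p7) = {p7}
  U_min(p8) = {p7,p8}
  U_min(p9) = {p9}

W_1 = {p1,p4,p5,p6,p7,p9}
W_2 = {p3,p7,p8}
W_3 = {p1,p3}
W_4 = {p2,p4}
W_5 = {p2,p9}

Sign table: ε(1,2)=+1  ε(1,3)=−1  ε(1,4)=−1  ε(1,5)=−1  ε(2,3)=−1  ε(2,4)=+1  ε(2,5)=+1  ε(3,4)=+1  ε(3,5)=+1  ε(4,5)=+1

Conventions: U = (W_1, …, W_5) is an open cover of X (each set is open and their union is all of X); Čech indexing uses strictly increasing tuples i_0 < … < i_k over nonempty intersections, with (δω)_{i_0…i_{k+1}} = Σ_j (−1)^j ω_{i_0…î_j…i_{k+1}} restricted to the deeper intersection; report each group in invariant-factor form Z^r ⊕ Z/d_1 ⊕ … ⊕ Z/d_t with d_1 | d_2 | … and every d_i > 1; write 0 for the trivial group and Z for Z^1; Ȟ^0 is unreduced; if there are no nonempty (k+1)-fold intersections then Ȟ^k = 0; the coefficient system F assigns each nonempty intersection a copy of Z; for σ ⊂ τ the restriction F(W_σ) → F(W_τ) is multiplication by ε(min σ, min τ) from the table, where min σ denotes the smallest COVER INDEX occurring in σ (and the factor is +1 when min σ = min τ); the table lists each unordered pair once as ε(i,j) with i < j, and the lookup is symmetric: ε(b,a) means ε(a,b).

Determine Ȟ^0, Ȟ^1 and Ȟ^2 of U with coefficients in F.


nonempty overlaps:
  W12={p7} W13={p1} W14={p4} W15={p9} W23={p3} W45={p2}
C dims 5,6; δ0: rk 4, SNF 1^4
degree 0: 5−4−0 = 1 → Ȟ^0 ≅ Z
degree 1: 6−0−4 = 2 → Ȟ^1 ≅ Z^2
degree 2: 0−0−0 = 0 → Ȟ^2 ≅ 0

Ȟ^0 ≅ Z, Ȟ^1 ≅ Z^2 and Ȟ^2 ≅ 0


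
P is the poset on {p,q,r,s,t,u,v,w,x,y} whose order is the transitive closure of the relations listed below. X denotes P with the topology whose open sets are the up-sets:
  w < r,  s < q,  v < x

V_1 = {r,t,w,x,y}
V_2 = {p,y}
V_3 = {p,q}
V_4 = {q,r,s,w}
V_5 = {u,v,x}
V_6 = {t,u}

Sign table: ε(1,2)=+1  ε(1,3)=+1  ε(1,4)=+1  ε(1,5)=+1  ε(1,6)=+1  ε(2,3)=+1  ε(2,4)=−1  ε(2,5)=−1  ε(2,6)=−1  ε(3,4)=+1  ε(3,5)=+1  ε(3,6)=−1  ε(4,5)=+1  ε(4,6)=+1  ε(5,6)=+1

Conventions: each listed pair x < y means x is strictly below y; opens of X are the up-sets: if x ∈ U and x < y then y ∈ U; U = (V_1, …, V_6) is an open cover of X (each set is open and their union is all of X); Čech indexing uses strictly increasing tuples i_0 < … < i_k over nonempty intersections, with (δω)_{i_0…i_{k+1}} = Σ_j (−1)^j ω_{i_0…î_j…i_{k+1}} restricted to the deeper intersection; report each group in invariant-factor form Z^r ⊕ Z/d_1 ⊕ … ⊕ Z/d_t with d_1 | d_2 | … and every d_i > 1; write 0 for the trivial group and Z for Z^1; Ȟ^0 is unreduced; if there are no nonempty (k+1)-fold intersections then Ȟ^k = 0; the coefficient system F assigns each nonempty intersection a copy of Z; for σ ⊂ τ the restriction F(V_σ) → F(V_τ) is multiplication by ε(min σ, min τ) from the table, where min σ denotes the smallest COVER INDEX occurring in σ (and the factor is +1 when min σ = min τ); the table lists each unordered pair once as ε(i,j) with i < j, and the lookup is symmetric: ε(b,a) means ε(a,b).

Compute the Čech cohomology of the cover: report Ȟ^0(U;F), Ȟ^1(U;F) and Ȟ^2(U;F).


nonempty intersections:
  V12={y} V14={r,w} V15={x} V16={t} V23={p} V34={q} V56={u}
C dims 6,7; δ0: rk 5, SNF 1^5
Ȟ^0: (6−5)−0=1 ⇒ Z
Ȟ^1: (7−0)−5=2 ⇒ Z^2
Ȟ^2: (0−0)−0=0 ⇒ 0

Ȟ^0 = Z, Ȟ^1 = Z^2 and Ȟ^2 = 0


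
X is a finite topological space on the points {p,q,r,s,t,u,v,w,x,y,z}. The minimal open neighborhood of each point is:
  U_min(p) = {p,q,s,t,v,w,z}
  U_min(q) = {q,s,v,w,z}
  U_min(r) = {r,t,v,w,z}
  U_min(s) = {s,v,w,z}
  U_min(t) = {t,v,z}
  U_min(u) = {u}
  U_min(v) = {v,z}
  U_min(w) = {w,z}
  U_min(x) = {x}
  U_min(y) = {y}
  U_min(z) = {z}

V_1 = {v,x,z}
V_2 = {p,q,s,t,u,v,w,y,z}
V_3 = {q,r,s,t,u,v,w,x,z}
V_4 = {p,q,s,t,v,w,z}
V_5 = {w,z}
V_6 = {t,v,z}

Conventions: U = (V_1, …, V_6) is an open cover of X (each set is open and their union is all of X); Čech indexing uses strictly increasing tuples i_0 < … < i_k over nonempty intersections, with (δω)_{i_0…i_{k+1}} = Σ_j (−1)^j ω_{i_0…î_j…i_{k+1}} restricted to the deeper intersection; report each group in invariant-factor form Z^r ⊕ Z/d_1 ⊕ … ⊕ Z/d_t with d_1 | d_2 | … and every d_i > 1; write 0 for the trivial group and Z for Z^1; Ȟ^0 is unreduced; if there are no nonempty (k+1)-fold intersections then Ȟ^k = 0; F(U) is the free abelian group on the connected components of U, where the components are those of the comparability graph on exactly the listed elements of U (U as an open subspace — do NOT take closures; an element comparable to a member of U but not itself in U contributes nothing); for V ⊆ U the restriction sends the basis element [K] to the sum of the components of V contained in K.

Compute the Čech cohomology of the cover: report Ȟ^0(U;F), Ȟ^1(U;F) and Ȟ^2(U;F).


Ȟ^0(U;F) ≅ Z^4,  Ȟ^1(U;F) ≅ 0,  Ȟ^2(U;F) ≅ 0

nonempty overlaps:
  V12={v,z} V13={v,x,z} V14={v,z} V15={z} V16={v,z} V23={q,s,t,u,v,w,z} V24={p,q,s,t,v,w,z} V25={w,z} V26={t,v,z} V34={q,s,t,v,w,z} V35={w,z} V36={t,v,z} V45={w,z} V46={t,v,z} V56={z}
  V123={v,z} V124={v,z} V125={z} V126={v,z} V134={v,z} V135={z} V136={v,z} V145={z} V146={v,z} V156={z} V234={q,s,t,v,w,z} V235={w,z} V236={t,v,z} V245={w,z} V246={t,v,z} V256={z} V345={w,z} V346={t,v,z} V356={z} V456={z}
  V1234={v,z} V1235={z} V1236={v,z} V1245={z} V1246={v,z} V1256={z} V1345={z} V1346={v,z} V1356={z} V1456={z} V2345={w,z} V2346={t,v,z} V2356={z} V2456={z} V3456={z}
  V12345={z} V12346={v,z} V12356={z} V12456={z} V13456={z} V23456={z}
  V123456={z}
components per intersection:
  V1: {v,z} {x}
  V2: {p,q,s,t,v,w,z} {u} {y}
  V3: {q,r,s,t,v,w,z} {u} {x}
  V4: {p,q,s,t,v,w,z}
  V5: {w,z}
  V6: {t,v,z}
  V12: {v,z}
  V13: {v,z} {x}
  V14: {v,z}
  V15: {z}
  V16: {v,z}
  V23: {q,s,t,v,w,z} {u}
  V24: {p,q,s,t,v,w,z}
  V25: {w,z}
  V26: {t,v,z}
  V34: {q,s,t,v,w,z}
  V35: {w,z}
  V36: {t,v,z}
  V45: {w,z}
  V46: {t,v,z}
  V56: {z}
  V123: {v,z}
  V124: {v,z}
  V125: {z}
  V126: {v,z}
  V134: {v,z}
  V135: {z}
  V136: {v,z}
  V145: {z}
  V146: {v,z}
  V156: {z}
  V234: {q,s,t,v,w,z}
  V235: {w,z}
  V236: {t,v,z}
  V245: {w,z}
  V246: {t,v,z}
  V256: {z}
  V345: {w,z}
  V346: {t,v,z}
  V356: {z}
  V456: {z}
  V1234: {v,z}
  V1235: {z}
  V1236: {v,z}
  V1245: {z}
  V1246: {v,z}
  V1256: {z}
  V1345: {z}
  V1346: {v,z}
  V1356: {z}
  V1456: {z}
  V2345: {w,z}
  V2346: {t,v,z}
  V2356: {z}
  V2456: {z}
  V3456: {z}
  V12345: {z}
  V12346: {v,z}
  V12356: {z}
  V12456: {z}
  V13456: {z}
  V23456: {z}
  V123456: {z}
C dims 11,17,20,15; δ0: rk 7, SNF 1^7; δ1: rk 10, SNF 1^10; δ2: rk 10, SNF 1^10
degree 0: 11−7−0 = 4 → Ȟ^0 ≅ Z^4
degree 1: 17−10−7 = 0 → Ȟ^1 ≅ 0
degree 2: 20−10−10 = 0 → Ȟ^2 ≅ 0


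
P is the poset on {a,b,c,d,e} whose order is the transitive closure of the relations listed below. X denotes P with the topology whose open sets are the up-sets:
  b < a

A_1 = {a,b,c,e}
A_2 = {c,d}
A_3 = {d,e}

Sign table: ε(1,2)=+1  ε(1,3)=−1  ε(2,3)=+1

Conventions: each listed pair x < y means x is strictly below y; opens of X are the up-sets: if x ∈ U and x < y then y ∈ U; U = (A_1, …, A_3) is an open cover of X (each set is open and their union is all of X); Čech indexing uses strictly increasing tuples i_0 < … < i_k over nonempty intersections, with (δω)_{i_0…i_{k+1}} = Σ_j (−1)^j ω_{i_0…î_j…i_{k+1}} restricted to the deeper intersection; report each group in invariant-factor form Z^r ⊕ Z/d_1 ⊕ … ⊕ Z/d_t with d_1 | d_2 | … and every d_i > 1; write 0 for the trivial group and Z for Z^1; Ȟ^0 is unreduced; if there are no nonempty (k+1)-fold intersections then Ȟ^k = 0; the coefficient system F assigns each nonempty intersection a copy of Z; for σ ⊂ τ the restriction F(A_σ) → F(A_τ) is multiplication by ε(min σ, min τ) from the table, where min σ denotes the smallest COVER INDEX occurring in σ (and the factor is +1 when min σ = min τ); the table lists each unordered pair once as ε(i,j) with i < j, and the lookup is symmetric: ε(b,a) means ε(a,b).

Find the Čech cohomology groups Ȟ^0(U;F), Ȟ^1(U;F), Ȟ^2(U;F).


nerve simplices:
  A12={c} A13={e} A23={d}
C dims 3,3; δ0: rk 3, SNF 1^2·2
degree 0: 3−3−0 = 0 → Ȟ^0 ≅ 0
degree 1: 3−0−3 = 0 plus torsion [2] → Ȟ^1 ≅ Z/2
degree 2: 0−0−0 = 0 → Ȟ^2 ≅ 0

Ȟ^0 ≅ 0, Ȟ^1 ≅ Z/2, Ȟ^2 ≅ 0


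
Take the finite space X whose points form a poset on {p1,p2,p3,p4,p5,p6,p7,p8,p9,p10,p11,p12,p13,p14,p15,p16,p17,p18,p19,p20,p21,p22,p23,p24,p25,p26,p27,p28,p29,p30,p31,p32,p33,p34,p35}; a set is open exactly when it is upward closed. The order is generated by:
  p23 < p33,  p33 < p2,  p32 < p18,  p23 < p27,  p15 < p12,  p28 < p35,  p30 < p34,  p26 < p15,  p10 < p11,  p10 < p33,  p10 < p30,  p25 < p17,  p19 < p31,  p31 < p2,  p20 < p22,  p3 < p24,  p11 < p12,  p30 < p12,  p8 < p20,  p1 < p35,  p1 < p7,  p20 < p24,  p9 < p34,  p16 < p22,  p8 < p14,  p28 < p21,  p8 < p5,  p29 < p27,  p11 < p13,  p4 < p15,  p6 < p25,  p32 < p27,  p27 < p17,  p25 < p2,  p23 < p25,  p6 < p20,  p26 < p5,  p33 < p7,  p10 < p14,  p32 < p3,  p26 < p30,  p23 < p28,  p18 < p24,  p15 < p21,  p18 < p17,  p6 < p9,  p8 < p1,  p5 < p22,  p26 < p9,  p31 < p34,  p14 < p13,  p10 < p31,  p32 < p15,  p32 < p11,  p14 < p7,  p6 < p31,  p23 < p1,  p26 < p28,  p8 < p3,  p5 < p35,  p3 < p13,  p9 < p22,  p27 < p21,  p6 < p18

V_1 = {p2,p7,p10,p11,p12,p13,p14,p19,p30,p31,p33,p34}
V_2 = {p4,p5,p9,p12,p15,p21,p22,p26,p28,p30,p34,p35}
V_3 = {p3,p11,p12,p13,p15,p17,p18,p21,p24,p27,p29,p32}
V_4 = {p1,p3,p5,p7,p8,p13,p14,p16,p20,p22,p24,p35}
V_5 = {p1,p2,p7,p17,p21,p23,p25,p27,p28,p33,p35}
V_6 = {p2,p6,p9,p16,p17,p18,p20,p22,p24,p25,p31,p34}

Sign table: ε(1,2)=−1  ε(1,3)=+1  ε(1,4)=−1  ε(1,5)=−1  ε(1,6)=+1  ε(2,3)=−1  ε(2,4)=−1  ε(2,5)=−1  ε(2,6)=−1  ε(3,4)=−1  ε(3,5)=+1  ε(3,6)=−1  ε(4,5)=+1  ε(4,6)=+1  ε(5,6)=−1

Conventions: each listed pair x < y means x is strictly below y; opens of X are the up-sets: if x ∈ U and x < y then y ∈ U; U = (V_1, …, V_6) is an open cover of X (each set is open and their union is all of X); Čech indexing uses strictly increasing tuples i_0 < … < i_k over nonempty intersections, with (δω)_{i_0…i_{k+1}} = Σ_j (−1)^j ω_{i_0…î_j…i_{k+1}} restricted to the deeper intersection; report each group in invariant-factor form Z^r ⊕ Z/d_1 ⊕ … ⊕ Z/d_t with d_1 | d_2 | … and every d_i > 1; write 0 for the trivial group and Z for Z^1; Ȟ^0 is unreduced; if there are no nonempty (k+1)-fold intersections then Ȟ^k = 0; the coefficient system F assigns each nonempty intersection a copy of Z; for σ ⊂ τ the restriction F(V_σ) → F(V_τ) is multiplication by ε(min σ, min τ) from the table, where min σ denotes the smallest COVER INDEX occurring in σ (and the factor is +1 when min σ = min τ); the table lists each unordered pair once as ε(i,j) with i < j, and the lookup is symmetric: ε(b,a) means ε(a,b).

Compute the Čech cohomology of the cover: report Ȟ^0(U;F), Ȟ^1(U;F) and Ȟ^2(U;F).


Ȟ^0 ≅ 0; Ȟ^1 ≅ Z/2; Ȟ^2 ≅ Z

nerve simplices:
  V12={p12,p30,p34} V13={p11,p12,p13} V14={p7,p13,p14} V15={p2,p7,p33} V16={p2,p31,p34} V23={p12,p15,p21} V24={p5,p22,p35} V25={p21,p28,p35} V26={p9,p22,p34} V34={p3,p13,p24} V35={p17,p21,p27} V36={p17,p18,p24} V45={p1,p7,p35} V46={p16,p20,p22,p24} V56={p2,p17,p25}
  V123={p12} V126={p34} V134={p13} V145={p7} V156={p2} V235={p21} V245={p35} V246={p22} V346={p24} V356={p17}
C dims 6,15,10; δ0: rk 6, SNF 1^5·2; δ1: rk 9, SNF 1^9
degree 0: 6−6−0 = 0 → Ȟ^0 ≅ 0
degree 1: 15−9−6 = 0 plus torsion [2] → Ȟ^1 ≅ Z/2
degree 2: 10−0−9 = 1 → Ȟ^2 ≅ Z


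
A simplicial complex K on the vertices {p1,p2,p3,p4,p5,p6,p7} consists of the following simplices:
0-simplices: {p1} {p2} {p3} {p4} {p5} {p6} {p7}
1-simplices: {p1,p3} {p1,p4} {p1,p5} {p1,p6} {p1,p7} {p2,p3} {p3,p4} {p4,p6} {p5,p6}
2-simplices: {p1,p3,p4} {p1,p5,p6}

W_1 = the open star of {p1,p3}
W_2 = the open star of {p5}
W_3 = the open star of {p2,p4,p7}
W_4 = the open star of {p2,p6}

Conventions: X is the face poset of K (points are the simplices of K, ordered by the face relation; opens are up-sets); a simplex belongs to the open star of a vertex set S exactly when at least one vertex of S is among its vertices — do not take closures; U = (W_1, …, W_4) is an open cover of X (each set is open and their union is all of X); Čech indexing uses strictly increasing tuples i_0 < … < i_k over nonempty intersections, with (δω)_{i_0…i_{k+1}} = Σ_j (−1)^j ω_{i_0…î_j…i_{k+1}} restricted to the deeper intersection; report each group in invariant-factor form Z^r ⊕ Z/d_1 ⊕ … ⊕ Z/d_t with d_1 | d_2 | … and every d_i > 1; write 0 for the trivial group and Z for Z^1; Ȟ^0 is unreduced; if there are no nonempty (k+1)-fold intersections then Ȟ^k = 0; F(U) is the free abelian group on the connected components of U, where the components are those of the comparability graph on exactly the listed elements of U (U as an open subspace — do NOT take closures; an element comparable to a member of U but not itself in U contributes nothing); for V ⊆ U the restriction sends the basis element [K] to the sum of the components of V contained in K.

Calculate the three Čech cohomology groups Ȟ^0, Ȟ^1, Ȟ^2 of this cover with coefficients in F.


Ȟ^0(U;F) ≅ Z,  Ȟ^1(U;F) ≅ Z,  Ȟ^2(U;F) ≅ 0

intersection data:
  W1={{p1},{p3},{p1,p3},{p1,p4},{p1,p5},{p1,p6},{p1,p7},{p2,p3},{p3,p4},{p1,p3,p4},{p1,p5,p6}} W2={{p5},{p1,p5},{p5,p6},{p1,p5,p6}} W3={{p2},{p4},{p7},{p1,p4},{p1,p7},{p2,p3},{p3,p4},{p4,p6},{p1,p3,p4}} W4={{p2},{p6},{p1,p6},{p2,p3},{p4,p6},{p5,p6},{p1,p5,p6}}
  W12={{p1,p5},{p1,p5,p6}} W13={{p1,p4},{p1,p7},{p2,p3},{p3,p4},{p1,p3,p4}} W14={{p1,p6},{p2,p3},{p1,p5,p6}} W24={{p5,p6},{p1,p5,p6}} W34={{p2},{p2,p3},{p4,p6}}
  W124={{p1,p5,p6}} W134={{p2,p3}}
components per intersection:
  W1: {{p1},{p3},{p1,p3},{p1,p4},{p1,p5},{p1,p6},{p1,p7},{p2,p3},{p3,p4},{p1,p3,p4},{p1,p5,p6}}
  W2: {{p5},{p1,p5},{p5,p6},{p1,p5,p6}}
  W3: {{p2},{p2,p3}} {{p4},{p1,p4},{p3,p4},{p4,p6},{p1,p3,p4}} {{p7},{p1,p7}}
  W4: {{p2},{p2,p3}} {{p6},{p1,p6},{p4,p6},{p5,p6},{p1,p5,p6}}
  W12: {{p1,p5},{p1,p5,p6}}
  W13: {{p1,p4},{p3,p4},{p1,p3,p4}} {{p1,p7}} {{p2,p3}}
  W14: {{p1,p6},{p1,p5,p6}} {{p2,p3}}
  W24: {{p5,p6},{p1,p5,p6}}
  W34: {{p2},{p2,p3}} {{p4,p6}}
  W124: {{p1,p5,p6}}
  W134: {{p2,p3}}
C dims 7,9,2; δ0: rk 6, SNF 1^6; δ1: rk 2, SNF 1^2
Ȟ^0 = (7 − 6) − 0 = 1, so Ȟ^0 ≅ Z
Ȟ^1 = (9 − 2) − 6 = 1, so Ȟ^1 ≅ Z
Ȟ^2 = (2 − 0) − 2 = 0, so Ȟ^2 ≅ 0


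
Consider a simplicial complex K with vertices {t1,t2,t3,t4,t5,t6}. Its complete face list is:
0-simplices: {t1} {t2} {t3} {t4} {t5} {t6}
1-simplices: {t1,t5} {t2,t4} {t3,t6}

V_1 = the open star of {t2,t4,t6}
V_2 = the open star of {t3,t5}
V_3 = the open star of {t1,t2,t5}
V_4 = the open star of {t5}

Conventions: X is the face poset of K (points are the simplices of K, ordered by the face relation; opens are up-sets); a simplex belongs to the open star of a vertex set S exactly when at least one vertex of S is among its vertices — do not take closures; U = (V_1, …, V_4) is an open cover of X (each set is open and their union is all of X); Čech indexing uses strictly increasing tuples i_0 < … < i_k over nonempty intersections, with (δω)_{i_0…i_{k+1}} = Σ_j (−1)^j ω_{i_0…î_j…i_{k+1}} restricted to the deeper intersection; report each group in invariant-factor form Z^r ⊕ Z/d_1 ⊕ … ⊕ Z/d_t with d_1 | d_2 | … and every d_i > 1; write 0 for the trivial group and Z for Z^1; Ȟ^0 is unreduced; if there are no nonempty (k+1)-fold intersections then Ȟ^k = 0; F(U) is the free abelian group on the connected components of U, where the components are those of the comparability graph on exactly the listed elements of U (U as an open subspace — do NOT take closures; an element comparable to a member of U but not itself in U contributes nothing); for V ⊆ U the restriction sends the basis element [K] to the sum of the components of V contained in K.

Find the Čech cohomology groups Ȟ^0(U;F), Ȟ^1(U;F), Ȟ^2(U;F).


Ȟ^0 ≅ Z^3, Ȟ^1 ≅ 0, Ȟ^2 ≅ 0

nerve of the cover:
  V1={{t2},{t4},{t6},{t2,t4},{t3,t6}} V2={{t3},{t5},{t1,t5},{t3,t6}} V3={{t1},{t2},{t5},{t1,t5},{t2,t4}} V4={{t5},{t1,t5}}
  V12={{t3,t6}} V13={{t2},{t2,t4}} V23={{t5},{t1,t5}} V24={{t5},{t1,t5}} V34={{t5},{t1,t5}}
  V234={{t5},{t1,t5}}
components per intersection:
  V1: {{t2},{t4},{t2,t4}} {{t6},{t3,t6}}
  V2: {{t3},{t3,t6}} {{t5},{t1,t5}}
  V3: {{t1},{t5},{t1,t5}} {{t2},{t2,t4}}
  V4: {{t5},{t1,t5}}
  V12: {{t3,t6}}
  V13: {{t2},{t2,t4}}
  V23: {{t5},{t1,t5}}
  V24: {{t5},{t1,t5}}
  V34: {{t5},{t1,t5}}
  V234: {{t5},{t1,t5}}
C dims 7,5,1; δ0: rk 4, SNF 1^4; δ1: rk 1, SNF 1^1
Ȟ^0 = (7 − 4) − 0 = 3, so Ȟ^0 ≅ Z^3
Ȟ^1 = (5 − 1) − 4 = 0, so Ȟ^1 ≅ 0
Ȟ^2 = (1 − 0) − 1 = 0, so Ȟ^2 ≅ 0


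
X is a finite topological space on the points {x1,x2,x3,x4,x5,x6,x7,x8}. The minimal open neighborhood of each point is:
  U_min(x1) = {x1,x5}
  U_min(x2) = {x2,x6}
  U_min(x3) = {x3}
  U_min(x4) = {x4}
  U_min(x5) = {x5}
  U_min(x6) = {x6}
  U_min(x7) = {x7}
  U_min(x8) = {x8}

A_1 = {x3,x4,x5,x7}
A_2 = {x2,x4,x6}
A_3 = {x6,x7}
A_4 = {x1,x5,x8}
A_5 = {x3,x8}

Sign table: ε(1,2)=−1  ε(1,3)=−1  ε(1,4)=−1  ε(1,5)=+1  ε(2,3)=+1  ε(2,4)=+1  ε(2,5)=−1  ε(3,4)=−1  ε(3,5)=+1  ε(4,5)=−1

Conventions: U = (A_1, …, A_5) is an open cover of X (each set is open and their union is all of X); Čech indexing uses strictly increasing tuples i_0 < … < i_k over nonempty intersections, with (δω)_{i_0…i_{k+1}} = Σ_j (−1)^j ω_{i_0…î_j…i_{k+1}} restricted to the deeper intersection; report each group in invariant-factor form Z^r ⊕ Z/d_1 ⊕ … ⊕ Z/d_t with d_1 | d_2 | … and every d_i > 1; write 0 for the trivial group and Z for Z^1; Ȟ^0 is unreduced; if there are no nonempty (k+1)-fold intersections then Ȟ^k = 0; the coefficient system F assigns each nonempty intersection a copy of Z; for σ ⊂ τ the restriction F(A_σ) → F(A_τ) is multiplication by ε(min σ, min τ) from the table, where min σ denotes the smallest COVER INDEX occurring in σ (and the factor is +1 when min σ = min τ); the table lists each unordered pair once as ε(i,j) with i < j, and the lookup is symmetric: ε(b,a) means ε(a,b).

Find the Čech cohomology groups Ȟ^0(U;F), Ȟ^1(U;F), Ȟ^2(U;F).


cover nerve:
  A12={x4} A13={x7} A14={x5} A15={x3} A23={x6} A45={x8}
C dims 5,6; δ0: rk 4, SNF 1^4
Ȟ^0: (5−4)−0=1 ⇒ Z
Ȟ^1: (6−0)−4=2 ⇒ Z^2
Ȟ^2: (0−0)−0=0 ⇒ 0

Ȟ^0 = Z, Ȟ^1 = Z^2 and Ȟ^2 = 0


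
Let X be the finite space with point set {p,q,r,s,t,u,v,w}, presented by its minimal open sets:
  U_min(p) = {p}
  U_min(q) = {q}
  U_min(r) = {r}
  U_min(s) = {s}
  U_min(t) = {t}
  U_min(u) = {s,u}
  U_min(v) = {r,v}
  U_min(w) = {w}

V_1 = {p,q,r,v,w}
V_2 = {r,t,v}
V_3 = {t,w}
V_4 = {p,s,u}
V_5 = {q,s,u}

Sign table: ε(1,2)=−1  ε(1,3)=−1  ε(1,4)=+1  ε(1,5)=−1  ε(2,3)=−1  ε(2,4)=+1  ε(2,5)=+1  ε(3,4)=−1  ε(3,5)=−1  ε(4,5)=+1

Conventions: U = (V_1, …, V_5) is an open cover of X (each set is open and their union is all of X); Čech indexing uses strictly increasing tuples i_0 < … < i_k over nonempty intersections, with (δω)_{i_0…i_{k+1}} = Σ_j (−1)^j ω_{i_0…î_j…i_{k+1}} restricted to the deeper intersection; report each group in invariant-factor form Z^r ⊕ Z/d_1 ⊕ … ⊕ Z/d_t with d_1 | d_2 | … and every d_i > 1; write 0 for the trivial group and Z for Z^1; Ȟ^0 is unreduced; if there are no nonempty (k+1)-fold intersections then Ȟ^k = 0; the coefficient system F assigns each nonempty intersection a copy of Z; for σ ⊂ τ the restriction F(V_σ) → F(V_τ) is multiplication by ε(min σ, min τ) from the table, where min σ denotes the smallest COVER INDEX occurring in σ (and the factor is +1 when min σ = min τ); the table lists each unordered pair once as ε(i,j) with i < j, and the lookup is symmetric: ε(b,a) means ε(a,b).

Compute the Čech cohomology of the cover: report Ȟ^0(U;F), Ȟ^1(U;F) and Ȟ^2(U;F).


Ȟ^0(U;F) ≅ 0, Ȟ^1(U;F) ≅ Z ⊕ Z/2 and Ȟ^2(U;F) ≅ 0

nonempty overlaps:
  V12={r,v} V13={w} V14={p} V15={q} V23={t} V45={s,u}
C dims 5,6; δ0: rk 5, SNF 1^4·2
degree 0: 5−5−0 = 0 → Ȟ^0 ≅ 0
degree 1: 6−0−5 = 1 plus torsion [2] → Ȟ^1 ≅ Z ⊕ Z/2
degree 2: 0−0−0 = 0 → Ȟ^2 ≅ 0


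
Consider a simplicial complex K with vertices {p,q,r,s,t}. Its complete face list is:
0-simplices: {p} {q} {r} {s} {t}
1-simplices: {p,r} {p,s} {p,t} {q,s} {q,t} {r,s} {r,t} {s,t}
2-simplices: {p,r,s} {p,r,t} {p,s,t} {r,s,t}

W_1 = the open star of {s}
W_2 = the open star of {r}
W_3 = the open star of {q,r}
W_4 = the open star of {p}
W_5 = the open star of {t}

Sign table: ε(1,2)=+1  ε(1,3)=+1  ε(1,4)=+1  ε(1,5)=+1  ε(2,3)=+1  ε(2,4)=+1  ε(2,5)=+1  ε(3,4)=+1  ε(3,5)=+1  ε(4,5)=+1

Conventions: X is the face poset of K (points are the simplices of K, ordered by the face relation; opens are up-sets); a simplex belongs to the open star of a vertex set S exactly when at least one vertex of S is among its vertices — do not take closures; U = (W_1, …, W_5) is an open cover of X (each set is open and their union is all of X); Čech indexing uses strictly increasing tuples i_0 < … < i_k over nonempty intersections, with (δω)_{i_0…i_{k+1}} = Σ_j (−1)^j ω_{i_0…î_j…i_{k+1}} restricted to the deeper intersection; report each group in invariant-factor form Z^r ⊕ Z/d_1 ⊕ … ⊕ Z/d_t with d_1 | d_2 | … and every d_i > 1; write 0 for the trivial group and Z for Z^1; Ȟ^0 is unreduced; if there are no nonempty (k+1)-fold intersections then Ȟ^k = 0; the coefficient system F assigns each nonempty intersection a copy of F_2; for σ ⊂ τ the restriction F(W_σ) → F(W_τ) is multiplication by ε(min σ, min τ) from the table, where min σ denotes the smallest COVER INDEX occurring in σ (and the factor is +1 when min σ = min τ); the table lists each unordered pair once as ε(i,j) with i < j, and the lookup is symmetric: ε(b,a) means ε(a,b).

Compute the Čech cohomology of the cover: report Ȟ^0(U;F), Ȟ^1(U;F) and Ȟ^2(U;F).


Ȟ^0 ≅ Z/2,  Ȟ^1 ≅ 0,  Ȟ^2 ≅ Z/2

nonempty intersections:
  W1={{s},{p,s},{q,s},{r,s},{s,t},{p,r,s},{p,s,t},{r,s,t}} W2={{r},{p,r},{r,s},{r,t},{p,r,s},{p,r,t},{r,s,t}} W3={{q},{r},{p,r},{q,s},{q,t},{r,s},{r,t},{p,r,s},{p,r,t},{r,s,t}} W4={{p},{p,r},{p,s},{p,t},{p,r,s},{p,r,t},{p,s,t}} W5={{t},{p,t},{q,t},{r,t},{s,t},{p,r,t},{p,s,t},{r,s,t}}
  W12={{r,s},{p,r,s},{r,s,t}} W13={{q,s},{r,s},{p,r,s},{r,s,t}} W14={{p,s},{p,r,s},{p,s,t}} W15={{s,t},{p,s,t},{r,s,t}} W23={{r},{p,r},{r,s},{r,t},{p,r,s},{p,r,t},{r,s,t}} W24={{p,r},{p,r,s},{p,r,t}} W25={{r,t},{p,r,t},{r,s,t}} W34={{p,r},{p,r,s},{p,r,t}} W35={{q,t},{r,t},{p,r,t},{r,s,t}} W45={{p,t},{p,r,t},{p,s,t}}
  W123={{r,s},{p,r,s},{r,s,t}} W124={{p,r,s}} W125={{r,s,t}} W134={{p,r,s}} W135={{r,s,t}} W145={{p,s,t}} W234={{p,r},{p,r,s},{p,r,t}} W235={{r,t},{p,r,t},{r,s,t}} W245={{p,r,t}} W345={{p,r,t}}
  W1234={{p,r,s}} W1235={{r,s,t}} W2345={{p,r,t}}
C dims 5,10,10,3; δ0: rk_F2 4; δ1: rk_F2 6; δ2: rk_F2 3
Ȟ^0: (5−4)−0=1 ⇒ Z/2
Ȟ^1: (10−6)−4=0 ⇒ 0
Ȟ^2: (10−3)−6=1 ⇒ Z/2


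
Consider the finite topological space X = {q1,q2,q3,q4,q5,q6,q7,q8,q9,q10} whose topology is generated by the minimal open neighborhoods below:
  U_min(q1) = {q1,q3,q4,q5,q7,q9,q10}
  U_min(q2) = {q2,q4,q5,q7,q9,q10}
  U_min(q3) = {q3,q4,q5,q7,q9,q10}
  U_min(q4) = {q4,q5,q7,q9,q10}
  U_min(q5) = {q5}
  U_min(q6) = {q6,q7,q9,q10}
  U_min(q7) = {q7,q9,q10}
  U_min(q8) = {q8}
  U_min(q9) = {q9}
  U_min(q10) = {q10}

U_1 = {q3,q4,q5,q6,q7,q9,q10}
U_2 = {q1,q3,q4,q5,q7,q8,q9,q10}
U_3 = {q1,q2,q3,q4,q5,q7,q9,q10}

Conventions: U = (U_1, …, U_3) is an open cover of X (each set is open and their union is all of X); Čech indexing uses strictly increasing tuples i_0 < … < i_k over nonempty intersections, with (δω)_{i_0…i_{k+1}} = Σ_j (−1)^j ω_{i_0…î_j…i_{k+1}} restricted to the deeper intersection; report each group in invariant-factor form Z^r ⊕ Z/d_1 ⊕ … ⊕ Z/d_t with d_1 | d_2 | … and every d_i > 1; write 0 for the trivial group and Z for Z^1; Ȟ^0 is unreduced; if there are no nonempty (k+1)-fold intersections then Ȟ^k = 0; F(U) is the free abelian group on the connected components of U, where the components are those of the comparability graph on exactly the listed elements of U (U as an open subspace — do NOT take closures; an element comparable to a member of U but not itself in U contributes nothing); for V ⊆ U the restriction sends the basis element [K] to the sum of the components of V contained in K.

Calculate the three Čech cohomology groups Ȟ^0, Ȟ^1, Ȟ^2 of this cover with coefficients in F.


nerve of the cover:
  U12={q3,q4,q5,q7,q9,q10} U13={q3,q4,q5,q7,q9,q10} U23={q1,q3,q4,q5,q7,q9,q10}
  U123={q3,q4,q5,q7,q9,q10}
components per intersection:
  U1: {q3,q4,q5,q6,q7,q9,q10}
  U2: {q1,q3,q4,q5,q7,q9,q10} {q8}
  U3: {q1,q2,q3,q4,q5,q7,q9,q10}
  U12: {q3,q4,q5,q7,q9,q10}
  U13: {q3,q4,q5,q7,q9,q10}
  U23: {q1,q3,q4,q5,q7,q9,q10}
  U123: {q3,q4,q5,q7,q9,q10}
C dims 4,3,1; δ0: rk 2, SNF 1^2; δ1: rk 1, SNF 1^1
Ȟ^0 = (4 − 2) − 0 = 2, so Ȟ^0 ≅ Z^2
Ȟ^1 = (3 − 1) − 2 = 0, so Ȟ^1 ≅ 0
Ȟ^2 = (1 − 0) − 1 = 0, so Ȟ^2 ≅ 0

Ȟ^0 ≅ Z^2, Ȟ^1 ≅ 0, Ȟ^2 ≅ 0
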